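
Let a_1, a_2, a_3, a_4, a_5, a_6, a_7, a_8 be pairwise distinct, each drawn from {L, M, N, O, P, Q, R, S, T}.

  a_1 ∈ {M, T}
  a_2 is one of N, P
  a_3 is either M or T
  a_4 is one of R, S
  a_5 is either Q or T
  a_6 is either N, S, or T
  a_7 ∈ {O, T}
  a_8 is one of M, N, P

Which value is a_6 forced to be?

S

The 8 variables together cover exactly {M, N, O, P, Q, R, S, T} — 8 values for 8 variables — and O appears only in a_7's list, so a_7 = O.
Among the 7 still-open variables, Q fits only a_5 (and all 7 values in {M, N, P, Q, R, S, T} must be used), so a_5 = Q.
The 6 still-open variables together cover exactly {M, N, P, R, S, T} — 6 values for 6 variables — and R appears only in a_4's list, so a_4 = R.
The 5 still-open variables draw from only 5 values {M, N, P, S, T}, so each is used; only a_6 can be S, hence a_6 = S.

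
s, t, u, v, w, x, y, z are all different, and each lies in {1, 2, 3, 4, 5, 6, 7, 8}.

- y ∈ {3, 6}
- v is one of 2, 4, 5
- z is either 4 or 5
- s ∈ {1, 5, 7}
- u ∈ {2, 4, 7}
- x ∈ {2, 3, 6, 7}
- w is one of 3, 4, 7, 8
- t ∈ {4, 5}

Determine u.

7

Among the 8 variables, 1 fits only s (and all 8 values in {1, 2, 3, 4, 5, 6, 7, 8} must be used), so s = 1.
The 7 still-open variables draw from only 7 values {2, 3, 4, 5, 6, 7, 8}, so each is used; only w can be 8, hence w = 8.
t and z between them cover only {4, 5} — a naked pair. Remove those values from u, v.
v must be 2 (only option left). Strike 2 from u, x.
So u = 7.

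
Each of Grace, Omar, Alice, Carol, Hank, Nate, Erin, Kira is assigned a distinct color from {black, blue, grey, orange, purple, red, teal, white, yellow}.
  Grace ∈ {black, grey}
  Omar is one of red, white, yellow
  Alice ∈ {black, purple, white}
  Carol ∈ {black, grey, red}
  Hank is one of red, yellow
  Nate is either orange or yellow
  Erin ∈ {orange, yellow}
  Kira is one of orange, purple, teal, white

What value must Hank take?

The 8 variables draw from only 8 values {black, grey, orange, purple, red, teal, white, yellow}, so each is used; only Kira can be teal, hence Kira = teal.
The 7 still-open variables draw from only 7 values {black, grey, orange, purple, red, white, yellow}, so each is used; only Alice can be purple, hence Alice = purple.
Among the 6 still-open variables, white fits only Omar (and all 6 values in {black, grey, orange, red, white, yellow} must be used), so Omar = white.
Nate and Erin share exactly the 2 values {orange, yellow}; by pigeonhole those values go to them, so strike orange, yellow from Hank.
So Hank = red.

red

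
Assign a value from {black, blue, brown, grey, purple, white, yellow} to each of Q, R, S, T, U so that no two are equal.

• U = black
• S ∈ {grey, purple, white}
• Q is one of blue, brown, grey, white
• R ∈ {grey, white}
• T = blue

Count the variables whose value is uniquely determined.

T has just one choice, so T = blue. Strike blue from Q.
That leaves U = black.
Determined: T=blue, U=black. The other variables each still have more than one consistent value. That makes 2.

2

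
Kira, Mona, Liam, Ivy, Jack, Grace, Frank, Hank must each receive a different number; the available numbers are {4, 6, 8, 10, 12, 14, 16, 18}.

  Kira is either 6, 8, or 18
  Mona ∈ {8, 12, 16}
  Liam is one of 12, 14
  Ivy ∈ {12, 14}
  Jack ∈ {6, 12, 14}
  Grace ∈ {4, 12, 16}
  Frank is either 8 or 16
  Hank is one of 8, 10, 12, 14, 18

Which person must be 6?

Among the 8 variables, 4 fits only Grace (and all 8 values in {4, 6, 8, 10, 12, 14, 16, 18} must be used), so Grace = 4.
Among the 7 still-open variables, 10 fits only Hank (and all 7 values in {6, 8, 10, 12, 14, 16, 18} must be used), so Hank = 10.
The 6 still-open variables together cover exactly {6, 8, 12, 14, 16, 18} — 6 values for 6 variables — and 18 appears only in Kira's list, so Kira = 18.
Among the 5 still-open variables, 6 fits only Jack (and all 5 values in {6, 8, 12, 14, 16} must be used), so Jack = 6.

Jack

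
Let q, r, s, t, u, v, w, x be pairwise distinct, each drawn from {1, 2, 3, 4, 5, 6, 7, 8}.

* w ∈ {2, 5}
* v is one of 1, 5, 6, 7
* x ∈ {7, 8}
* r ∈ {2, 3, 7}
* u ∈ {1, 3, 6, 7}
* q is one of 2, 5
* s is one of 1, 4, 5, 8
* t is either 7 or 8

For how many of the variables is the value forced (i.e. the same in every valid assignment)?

2

The 8 variables together cover exactly {1, 2, 3, 4, 5, 6, 7, 8} — 8 values for 8 variables — and 4 appears only in s's list, so s = 4.
q and w between them cover only {2, 5} — a naked pair. Remove those values from r, v.
t and x share exactly the 2 values {7, 8}; by pigeonhole those values go to them, so strike 7, 8 from r, u, v.
r must be 3 (only option left). Strike 3 from u.
Determined: r=3, s=4. The other variables each still have more than one consistent value. That makes 2.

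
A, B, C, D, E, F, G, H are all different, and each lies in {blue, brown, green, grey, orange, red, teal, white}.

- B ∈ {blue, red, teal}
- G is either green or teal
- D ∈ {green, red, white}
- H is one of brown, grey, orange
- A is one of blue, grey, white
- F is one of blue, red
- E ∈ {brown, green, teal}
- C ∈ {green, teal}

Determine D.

The 8 variables draw from only 8 values {blue, brown, green, grey, orange, red, teal, white}, so each is used; only H can be orange, hence H = orange.
Among the 7 still-open variables, brown fits only E (and all 7 values in {blue, brown, green, grey, red, teal, white} must be used), so E = brown.
The 6 still-open variables draw from only 6 values {blue, green, grey, red, teal, white}, so each is used; only A can be grey, hence A = grey.
Among the 5 still-open variables, white fits only D (and all 5 values in {blue, green, red, teal, white} must be used), so D = white.

white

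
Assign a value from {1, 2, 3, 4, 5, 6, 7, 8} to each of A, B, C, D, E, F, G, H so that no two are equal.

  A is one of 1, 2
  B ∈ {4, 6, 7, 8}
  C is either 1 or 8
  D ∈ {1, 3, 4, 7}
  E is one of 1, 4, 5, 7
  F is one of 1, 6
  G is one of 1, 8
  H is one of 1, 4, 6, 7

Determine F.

The 8 variables together cover exactly {1, 2, 3, 4, 5, 6, 7, 8} — 8 values for 8 variables — and 2 appears only in A's list, so A = 2.
The 7 still-open variables draw from only 7 values {1, 3, 4, 5, 6, 7, 8}, so each is used; only D can be 3, hence D = 3.
The 6 still-open variables together cover exactly {1, 4, 5, 6, 7, 8} — 6 values for 6 variables — and 5 appears only in E's list, so E = 5.
The 2 variables C and G are confined to {1, 8}, which locks those values in; drop them from B, F, H.
So F = 6.

6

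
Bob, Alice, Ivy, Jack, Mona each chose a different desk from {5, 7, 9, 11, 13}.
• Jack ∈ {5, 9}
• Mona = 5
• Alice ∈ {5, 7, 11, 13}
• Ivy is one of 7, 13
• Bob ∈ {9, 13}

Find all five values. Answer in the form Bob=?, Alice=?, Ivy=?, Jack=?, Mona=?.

Bob=13, Alice=11, Ivy=7, Jack=9, Mona=5

Mona must be 5 (only option left). Eliminate 5 elsewhere: Alice, Jack.
That leaves Jack = 9. Strike 9 from Bob.
That leaves Bob = 13. Remove 13 from Alice, Ivy.
That leaves Ivy = 7. So Alice can't be 7.
Alice's domain is down to {11}, so Alice = 11.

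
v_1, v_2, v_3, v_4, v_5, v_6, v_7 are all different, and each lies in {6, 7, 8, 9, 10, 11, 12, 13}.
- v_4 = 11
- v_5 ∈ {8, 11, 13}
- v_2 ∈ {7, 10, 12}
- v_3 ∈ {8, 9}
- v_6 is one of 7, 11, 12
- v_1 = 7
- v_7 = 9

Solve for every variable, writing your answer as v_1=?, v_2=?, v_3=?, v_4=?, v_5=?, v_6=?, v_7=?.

v_1=7, v_2=10, v_3=8, v_4=11, v_5=13, v_6=12, v_7=9

v_1's domain is down to {7}, so v_1 = 7. Eliminate 7 elsewhere: v_2, v_6.
v_4 has just one choice, so v_4 = 11. So v_5, v_6 can't be 11.
v_6 has just one choice, so v_6 = 12. Strike 12 from v_2.
v_7 has just one choice, so v_7 = 9. Strike 9 from v_3.
v_2 has just one choice, so v_2 = 10.
v_3's domain is down to {8}, so v_3 = 8. Remove 8 from v_5.
v_5's domain is down to {13}, so v_5 = 13.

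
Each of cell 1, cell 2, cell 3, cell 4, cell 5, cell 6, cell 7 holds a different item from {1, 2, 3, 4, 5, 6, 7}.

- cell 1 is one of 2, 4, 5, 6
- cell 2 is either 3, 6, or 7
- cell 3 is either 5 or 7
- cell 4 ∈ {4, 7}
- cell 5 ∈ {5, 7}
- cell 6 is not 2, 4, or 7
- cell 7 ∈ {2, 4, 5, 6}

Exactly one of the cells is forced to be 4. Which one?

cell 4

Among the 7 variables, 1 fits only cell 6 (and all 7 values in {1, 2, 3, 4, 5, 6, 7} must be used), so cell 6 = 1.
Among the 6 still-open variables, 3 fits only cell 2 (and all 6 values in {2, 3, 4, 5, 6, 7} must be used), so cell 2 = 3.
The 2 variables cell 3 and cell 5 are confined to {5, 7}, which locks those values in; drop them from cell 1, cell 4, cell 7.
So 4 goes to cell 4.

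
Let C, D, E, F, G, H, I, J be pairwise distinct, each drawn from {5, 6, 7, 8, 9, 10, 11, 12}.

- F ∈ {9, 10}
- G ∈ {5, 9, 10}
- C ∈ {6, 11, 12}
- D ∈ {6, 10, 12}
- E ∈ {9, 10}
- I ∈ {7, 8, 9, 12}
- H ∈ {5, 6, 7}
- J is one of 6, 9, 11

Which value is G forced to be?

Among the 8 variables, 8 fits only I (and all 8 values in {5, 6, 7, 8, 9, 10, 11, 12} must be used), so I = 8.
The 7 still-open variables draw from only 7 values {5, 6, 7, 9, 10, 11, 12}, so each is used; only H can be 7, hence H = 7.
Among the 6 still-open variables, 5 fits only G (and all 6 values in {5, 6, 9, 10, 11, 12} must be used), so G = 5.

5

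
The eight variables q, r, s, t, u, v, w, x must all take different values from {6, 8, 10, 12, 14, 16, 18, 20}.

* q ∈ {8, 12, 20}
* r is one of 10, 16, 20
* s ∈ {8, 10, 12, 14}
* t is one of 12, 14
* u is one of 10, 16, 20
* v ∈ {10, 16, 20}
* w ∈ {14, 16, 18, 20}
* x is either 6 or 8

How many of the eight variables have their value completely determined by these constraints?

Among the 8 variables, 6 fits only x (and all 8 values in {6, 8, 10, 12, 14, 16, 18, 20} must be used), so x = 6.
The 7 still-open variables together cover exactly {8, 10, 12, 14, 16, 18, 20} — 7 values for 7 variables — and 18 appears only in w's list, so w = 18.
r, u, v between them cover only {10, 16, 20} — a naked triple. Remove those values from q, s.
Determined: w=18, x=6. The other variables each still have more than one consistent value. That makes 2.

2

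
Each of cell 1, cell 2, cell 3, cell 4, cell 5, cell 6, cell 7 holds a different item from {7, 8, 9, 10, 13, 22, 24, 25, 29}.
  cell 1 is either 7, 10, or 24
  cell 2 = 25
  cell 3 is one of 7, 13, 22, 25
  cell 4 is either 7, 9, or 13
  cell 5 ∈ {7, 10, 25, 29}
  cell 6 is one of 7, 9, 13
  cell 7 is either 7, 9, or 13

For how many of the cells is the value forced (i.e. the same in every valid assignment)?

cell 2 has just one choice, so cell 2 = 25. Eliminate 25 elsewhere: cell 3, cell 5.
cell 4, cell 6, cell 7 share exactly the 3 values {7, 9, 13}; by pigeonhole those values go to them, so strike 7, 9, 13 from cell 1, cell 3, cell 5.
cell 3 must be 22 (only option left).
Determined: cell 2=25, cell 3=22. The other cells each still have more than one consistent value. That makes 2.

2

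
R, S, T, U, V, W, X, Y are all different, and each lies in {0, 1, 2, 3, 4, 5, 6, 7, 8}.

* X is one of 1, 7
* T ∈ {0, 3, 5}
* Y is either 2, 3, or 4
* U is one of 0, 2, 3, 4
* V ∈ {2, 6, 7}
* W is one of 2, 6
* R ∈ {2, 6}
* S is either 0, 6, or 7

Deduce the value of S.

The 8 variables together cover exactly {0, 1, 2, 3, 4, 5, 6, 7} — 8 values for 8 variables — and 1 appears only in X's list, so X = 1.
Among the 7 still-open variables, 5 fits only T (and all 7 values in {0, 2, 3, 4, 5, 6, 7} must be used), so T = 5.
R and W share exactly the 2 values {2, 6}; by pigeonhole those values go to them, so strike 2, 6 from S, U, V, Y.
V must be 7 (only option left). Remove 7 from S.
So S = 0.

0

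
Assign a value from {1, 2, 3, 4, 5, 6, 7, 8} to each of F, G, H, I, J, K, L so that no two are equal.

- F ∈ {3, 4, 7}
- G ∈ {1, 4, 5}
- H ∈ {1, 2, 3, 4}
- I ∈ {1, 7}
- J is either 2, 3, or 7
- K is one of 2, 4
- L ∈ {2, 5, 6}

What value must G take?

5

The 7 variables together cover exactly {1, 2, 3, 4, 5, 6, 7} — 7 values for 7 variables — and 6 appears only in L's list, so L = 6.
The 6 still-open variables draw from only 6 values {1, 2, 3, 4, 5, 7}, so each is used; only G can be 5, hence G = 5.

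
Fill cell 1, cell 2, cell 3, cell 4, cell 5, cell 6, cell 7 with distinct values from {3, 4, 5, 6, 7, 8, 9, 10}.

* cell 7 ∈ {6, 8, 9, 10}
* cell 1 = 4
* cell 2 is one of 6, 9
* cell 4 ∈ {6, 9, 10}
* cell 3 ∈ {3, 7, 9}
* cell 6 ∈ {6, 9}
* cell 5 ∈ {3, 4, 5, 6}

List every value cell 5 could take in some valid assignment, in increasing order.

cell 1 has just one choice, so cell 1 = 4. So cell 5 can't be 4.
cell 2 and cell 6 between them cover only {6, 9} — a naked pair. Remove those values from cell 3, cell 4, cell 5, cell 7.
cell 4 has just one choice, so cell 4 = 10. So cell 7 can't be 10.
cell 7's domain is down to {8}, so cell 7 = 8.
No further eliminations apply; cell 5 can still be any of 3, 5.

3, 5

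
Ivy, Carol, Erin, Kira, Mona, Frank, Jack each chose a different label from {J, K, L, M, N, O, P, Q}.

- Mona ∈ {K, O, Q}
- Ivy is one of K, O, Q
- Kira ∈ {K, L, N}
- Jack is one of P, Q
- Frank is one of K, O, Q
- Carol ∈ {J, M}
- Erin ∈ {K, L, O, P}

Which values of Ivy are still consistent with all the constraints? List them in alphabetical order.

K, O, Q

Ivy, Mona, Frank share exactly the 3 values {K, O, Q}; by pigeonhole those values go to them, so strike K, O, Q from Erin, Kira, Jack.
Jack has just one choice, so Jack = P. Eliminate P elsewhere: Erin.
Erin's domain is down to {L}, so Erin = L. So Kira can't be L.
Kira must be N (only option left).
No further eliminations apply; Ivy can still be any of K, O, Q.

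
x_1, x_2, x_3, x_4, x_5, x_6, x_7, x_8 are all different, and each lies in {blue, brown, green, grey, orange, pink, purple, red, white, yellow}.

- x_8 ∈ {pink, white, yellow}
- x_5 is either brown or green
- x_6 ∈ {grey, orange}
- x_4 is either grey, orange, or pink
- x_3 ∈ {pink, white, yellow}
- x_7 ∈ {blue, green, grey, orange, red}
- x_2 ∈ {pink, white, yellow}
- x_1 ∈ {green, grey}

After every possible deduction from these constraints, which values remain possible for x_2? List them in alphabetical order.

The 3 variables x_2, x_3, x_8 are confined to {pink, white, yellow}, which locks those values in; drop them from x_4.
x_4 and x_6 between them cover only {grey, orange} — a naked pair. Remove those values from x_1, x_7.
x_1's domain is down to {green}, so x_1 = green. Remove green from x_5, x_7.
x_5's domain is down to {brown}, so x_5 = brown.
No further eliminations apply; x_2 can still be any of pink, white, yellow.

pink, white, yellow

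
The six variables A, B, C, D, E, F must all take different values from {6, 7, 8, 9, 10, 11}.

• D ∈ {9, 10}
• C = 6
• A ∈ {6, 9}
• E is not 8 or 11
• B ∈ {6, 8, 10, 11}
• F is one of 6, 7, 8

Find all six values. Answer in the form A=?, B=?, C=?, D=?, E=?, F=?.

A=9, B=11, C=6, D=10, E=7, F=8

C's domain is down to {6}, so C = 6. So A, B, E, F can't be 6.
A has just one choice, so A = 9. Remove 9 from D, E.
D must be 10 (only option left). Remove 10 from B, E.
That leaves E = 7. So F can't be 7.
F has just one choice, so F = 8. Remove 8 from B.
B must be 11 (only option left).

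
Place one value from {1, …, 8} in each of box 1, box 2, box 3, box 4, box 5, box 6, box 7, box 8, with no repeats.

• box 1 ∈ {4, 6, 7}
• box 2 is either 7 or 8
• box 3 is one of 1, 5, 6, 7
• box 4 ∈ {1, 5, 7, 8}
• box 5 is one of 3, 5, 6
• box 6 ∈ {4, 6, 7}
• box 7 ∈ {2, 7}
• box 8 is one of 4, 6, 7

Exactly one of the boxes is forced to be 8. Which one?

Among the 8 variables, 2 fits only box 7 (and all 8 values in {1, 2, 3, 4, 5, 6, 7, 8} must be used), so box 7 = 2.
The 7 still-open variables draw from only 7 values {1, 3, 4, 5, 6, 7, 8}, so each is used; only box 5 can be 3, hence box 5 = 3.
box 1, box 6, box 8 between them cover only {4, 6, 7} — a naked triple. Remove those values from box 2, box 3, box 4.
So 8 goes to box 2.

box 2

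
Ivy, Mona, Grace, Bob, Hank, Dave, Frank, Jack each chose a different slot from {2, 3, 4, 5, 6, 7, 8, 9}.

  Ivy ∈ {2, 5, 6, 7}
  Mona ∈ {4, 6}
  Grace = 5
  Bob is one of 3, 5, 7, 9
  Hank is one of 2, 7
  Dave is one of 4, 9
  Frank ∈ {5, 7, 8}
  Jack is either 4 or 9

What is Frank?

8

Grace has just one choice, so Grace = 5. So Ivy, Bob, Frank can't be 5.
The 7 still-open variables draw from only 7 values {2, 3, 4, 6, 7, 8, 9}, so each is used; only Bob can be 3, hence Bob = 3.
The 6 still-open variables together cover exactly {2, 4, 6, 7, 8, 9} — 6 values for 6 variables — and 8 appears only in Frank's list, so Frank = 8.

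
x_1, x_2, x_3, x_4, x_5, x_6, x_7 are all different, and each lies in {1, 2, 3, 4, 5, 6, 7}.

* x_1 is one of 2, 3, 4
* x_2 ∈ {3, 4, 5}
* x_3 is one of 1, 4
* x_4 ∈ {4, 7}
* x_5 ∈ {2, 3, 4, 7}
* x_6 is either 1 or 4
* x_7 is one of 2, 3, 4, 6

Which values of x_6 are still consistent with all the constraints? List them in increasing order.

The 7 variables together cover exactly {1, 2, 3, 4, 5, 6, 7} — 7 values for 7 variables — and 5 appears only in x_2's list, so x_2 = 5.
The 6 still-open variables together cover exactly {1, 2, 3, 4, 6, 7} — 6 values for 6 variables — and 6 appears only in x_7's list, so x_7 = 6.
The 2 variables x_3 and x_6 are confined to {1, 4}, which locks those values in; drop them from x_1, x_4, x_5.
That leaves x_4 = 7. Eliminate 7 elsewhere: x_5.
No further eliminations apply; x_6 can still be any of 1, 4.

1, 4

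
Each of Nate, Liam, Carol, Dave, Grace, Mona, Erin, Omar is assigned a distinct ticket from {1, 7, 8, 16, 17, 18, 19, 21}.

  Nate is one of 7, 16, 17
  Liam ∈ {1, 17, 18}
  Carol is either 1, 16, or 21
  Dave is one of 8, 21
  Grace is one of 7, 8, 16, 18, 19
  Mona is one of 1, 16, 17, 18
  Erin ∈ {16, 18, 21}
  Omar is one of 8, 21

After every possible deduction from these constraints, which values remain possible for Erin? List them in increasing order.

16, 18

The 8 variables draw from only 8 values {1, 7, 8, 16, 17, 18, 19, 21}, so each is used; only Grace can be 19, hence Grace = 19.
Among the 7 still-open variables, 7 fits only Nate (and all 7 values in {1, 7, 8, 16, 17, 18, 21} must be used), so Nate = 7.
Dave and Omar share exactly the 2 values {8, 21}; by pigeonhole those values go to them, so strike 8, 21 from Carol, Erin.
No further eliminations apply; Erin can still be any of 16, 18.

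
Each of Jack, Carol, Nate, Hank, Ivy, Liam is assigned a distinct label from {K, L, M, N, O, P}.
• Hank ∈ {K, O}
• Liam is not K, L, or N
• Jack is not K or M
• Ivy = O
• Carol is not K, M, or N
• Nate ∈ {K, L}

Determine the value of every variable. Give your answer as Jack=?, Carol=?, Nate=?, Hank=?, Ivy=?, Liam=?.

Jack=N, Carol=P, Nate=L, Hank=K, Ivy=O, Liam=M

Ivy's domain is down to {O}, so Ivy = O. Strike O from Jack, Carol, Hank, Liam.
Hank's domain is down to {K}, so Hank = K. Strike K from Nate.
That leaves Nate = L. Remove L from Jack, Carol.
Carol must be P (only option left). So Jack, Liam can't be P.
That leaves Liam = M.
That leaves Jack = N.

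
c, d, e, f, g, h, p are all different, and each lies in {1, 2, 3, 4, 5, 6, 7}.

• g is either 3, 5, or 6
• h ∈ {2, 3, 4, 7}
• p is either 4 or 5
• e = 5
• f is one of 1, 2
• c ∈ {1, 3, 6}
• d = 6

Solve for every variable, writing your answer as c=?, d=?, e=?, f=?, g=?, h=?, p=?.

d's domain is down to {6}, so d = 6. Eliminate 6 elsewhere: c, g.
That leaves e = 5. So g, p can't be 5.
g must be 3 (only option left). Remove 3 from c, h.
p's domain is down to {4}, so p = 4. Strike 4 from h.
c's domain is down to {1}, so c = 1. Eliminate 1 elsewhere: f.
f must be 2 (only option left). So h can't be 2.
h's domain is down to {7}, so h = 7.

c=1, d=6, e=5, f=2, g=3, h=7, p=4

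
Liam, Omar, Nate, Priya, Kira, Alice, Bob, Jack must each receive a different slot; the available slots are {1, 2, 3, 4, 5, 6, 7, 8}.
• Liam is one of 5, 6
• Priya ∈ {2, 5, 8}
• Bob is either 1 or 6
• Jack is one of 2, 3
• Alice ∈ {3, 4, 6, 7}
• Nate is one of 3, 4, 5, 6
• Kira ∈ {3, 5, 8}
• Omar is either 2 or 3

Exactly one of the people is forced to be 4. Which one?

Nate

The 8 variables together cover exactly {1, 2, 3, 4, 5, 6, 7, 8} — 8 values for 8 variables — and 1 appears only in Bob's list, so Bob = 1.
The 7 still-open variables draw from only 7 values {2, 3, 4, 5, 6, 7, 8}, so each is used; only Alice can be 7, hence Alice = 7.
Among the 6 still-open variables, 4 fits only Nate (and all 6 values in {2, 3, 4, 5, 6, 8} must be used), so Nate = 4.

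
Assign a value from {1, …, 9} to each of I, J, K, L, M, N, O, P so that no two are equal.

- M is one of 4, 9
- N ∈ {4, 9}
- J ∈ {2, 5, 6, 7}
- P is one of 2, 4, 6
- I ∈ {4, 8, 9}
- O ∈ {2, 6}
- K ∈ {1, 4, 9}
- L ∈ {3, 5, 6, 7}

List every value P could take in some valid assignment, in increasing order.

2, 6

M and N between them cover only {4, 9} — a naked pair. Remove those values from I, K, P.
I has just one choice, so I = 8.
That leaves K = 1.
O and P between them cover only {2, 6} — a naked pair. Remove those values from J, L.
No further eliminations apply; P can still be any of 2, 6.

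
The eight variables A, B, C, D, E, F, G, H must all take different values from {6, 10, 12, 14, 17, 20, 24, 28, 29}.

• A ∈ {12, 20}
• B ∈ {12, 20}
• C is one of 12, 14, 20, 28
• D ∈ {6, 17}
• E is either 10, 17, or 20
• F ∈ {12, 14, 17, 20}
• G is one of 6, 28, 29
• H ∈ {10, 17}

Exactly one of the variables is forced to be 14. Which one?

F

The 8 variables together cover exactly {6, 10, 12, 14, 17, 20, 28, 29} — 8 values for 8 variables — and 29 appears only in G's list, so G = 29.
Among the 7 still-open variables, 6 fits only D (and all 7 values in {6, 10, 12, 14, 17, 20, 28} must be used), so D = 6.
The 6 still-open variables together cover exactly {10, 12, 14, 17, 20, 28} — 6 values for 6 variables — and 28 appears only in C's list, so C = 28.
Among the 5 still-open variables, 14 fits only F (and all 5 values in {10, 12, 14, 17, 20} must be used), so F = 14.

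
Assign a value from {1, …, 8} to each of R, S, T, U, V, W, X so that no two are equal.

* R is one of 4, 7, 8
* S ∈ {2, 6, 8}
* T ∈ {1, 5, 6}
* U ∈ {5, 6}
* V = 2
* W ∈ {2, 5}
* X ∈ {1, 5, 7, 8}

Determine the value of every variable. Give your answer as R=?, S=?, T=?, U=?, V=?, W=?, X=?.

V has just one choice, so V = 2. Remove 2 from S, W.
W's domain is down to {5}, so W = 5. Remove 5 from T, U, X.
U must be 6 (only option left). Eliminate 6 elsewhere: S, T.
S must be 8 (only option left). Remove 8 from R, X.
T must be 1 (only option left). Strike 1 from X.
That leaves X = 7. Eliminate 7 elsewhere: R.
That leaves R = 4.

R=4, S=8, T=1, U=6, V=2, W=5, X=7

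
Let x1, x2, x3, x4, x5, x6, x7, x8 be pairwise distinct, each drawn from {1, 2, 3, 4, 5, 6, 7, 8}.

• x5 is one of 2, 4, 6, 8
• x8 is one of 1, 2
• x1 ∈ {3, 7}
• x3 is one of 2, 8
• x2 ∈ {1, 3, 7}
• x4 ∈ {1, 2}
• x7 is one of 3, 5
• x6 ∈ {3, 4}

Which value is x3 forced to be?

8

The 8 variables together cover exactly {1, 2, 3, 4, 5, 6, 7, 8} — 8 values for 8 variables — and 5 appears only in x7's list, so x7 = 5.
The 7 still-open variables together cover exactly {1, 2, 3, 4, 6, 7, 8} — 7 values for 7 variables — and 6 appears only in x5's list, so x5 = 6.
Among the 6 still-open variables, 4 fits only x6 (and all 6 values in {1, 2, 3, 4, 7, 8} must be used), so x6 = 4.
Among the 5 still-open variables, 8 fits only x3 (and all 5 values in {1, 2, 3, 7, 8} must be used), so x3 = 8.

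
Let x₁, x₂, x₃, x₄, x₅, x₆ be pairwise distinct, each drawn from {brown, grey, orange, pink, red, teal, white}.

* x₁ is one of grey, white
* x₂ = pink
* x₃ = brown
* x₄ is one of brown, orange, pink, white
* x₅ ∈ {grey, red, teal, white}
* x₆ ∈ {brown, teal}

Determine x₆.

x₂ has just one choice, so x₂ = pink. Eliminate pink elsewhere: x₄.
That leaves x₃ = brown. Strike brown from x₄, x₆.
So x₆ = teal.

teal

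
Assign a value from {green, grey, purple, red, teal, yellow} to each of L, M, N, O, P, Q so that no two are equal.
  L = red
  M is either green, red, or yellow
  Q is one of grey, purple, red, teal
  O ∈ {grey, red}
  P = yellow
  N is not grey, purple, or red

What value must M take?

green

L's domain is down to {red}, so L = red. Remove red from M, O, Q.
O's domain is down to {grey}, so O = grey. Strike grey from Q.
That leaves P = yellow. Remove yellow from M, N.
So M = green.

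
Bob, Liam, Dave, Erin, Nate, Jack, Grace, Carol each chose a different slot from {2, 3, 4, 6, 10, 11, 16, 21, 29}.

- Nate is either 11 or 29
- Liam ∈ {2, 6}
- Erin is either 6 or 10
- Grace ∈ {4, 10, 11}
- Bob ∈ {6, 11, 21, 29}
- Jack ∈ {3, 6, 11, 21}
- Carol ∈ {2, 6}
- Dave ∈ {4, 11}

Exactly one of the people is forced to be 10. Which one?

Erin

The 8 variables draw from only 8 values {2, 3, 4, 6, 10, 11, 21, 29}, so each is used; only Jack can be 3, hence Jack = 3.
The 7 still-open variables together cover exactly {2, 4, 6, 10, 11, 21, 29} — 7 values for 7 variables — and 21 appears only in Bob's list, so Bob = 21.
The 6 still-open variables together cover exactly {2, 4, 6, 10, 11, 29} — 6 values for 6 variables — and 29 appears only in Nate's list, so Nate = 29.
The 2 variables Liam and Carol are confined to {2, 6}, which locks those values in; drop them from Erin.
So 10 goes to Erin.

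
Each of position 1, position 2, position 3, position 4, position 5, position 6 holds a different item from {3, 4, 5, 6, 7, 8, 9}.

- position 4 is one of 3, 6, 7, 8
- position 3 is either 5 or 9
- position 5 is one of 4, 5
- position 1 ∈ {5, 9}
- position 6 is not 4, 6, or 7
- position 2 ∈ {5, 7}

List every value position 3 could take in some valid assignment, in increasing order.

5, 9

position 1 and position 3 share exactly the 2 values {5, 9}; by pigeonhole those values go to them, so strike 5, 9 from position 2, position 5, position 6.
That leaves position 2 = 7. Eliminate 7 elsewhere: position 4.
position 5 has just one choice, so position 5 = 4.
No further eliminations apply; position 3 can still be any of 5, 9.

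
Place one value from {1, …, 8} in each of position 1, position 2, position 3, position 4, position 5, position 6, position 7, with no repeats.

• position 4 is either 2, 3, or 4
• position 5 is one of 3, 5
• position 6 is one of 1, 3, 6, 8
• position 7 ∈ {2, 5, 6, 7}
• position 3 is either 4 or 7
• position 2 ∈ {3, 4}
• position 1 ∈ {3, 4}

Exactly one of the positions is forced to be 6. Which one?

The 2 variables position 1 and position 2 are confined to {3, 4}, which locks those values in; drop them from position 3, position 4, position 5, position 6.
position 3's domain is down to {7}, so position 3 = 7. So position 7 can't be 7.
position 4 must be 2 (only option left). Remove 2 from position 7.
position 5 must be 5 (only option left). Eliminate 5 elsewhere: position 7.
So 6 goes to position 7.

position 7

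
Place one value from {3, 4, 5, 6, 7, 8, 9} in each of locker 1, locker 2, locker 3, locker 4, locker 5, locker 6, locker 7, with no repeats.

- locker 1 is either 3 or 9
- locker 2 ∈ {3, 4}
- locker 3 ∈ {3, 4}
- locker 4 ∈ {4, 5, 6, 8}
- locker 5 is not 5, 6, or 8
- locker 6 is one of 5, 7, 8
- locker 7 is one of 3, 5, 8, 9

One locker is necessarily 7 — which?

locker 5

Among the 7 variables, 6 fits only locker 4 (and all 7 values in {3, 4, 5, 6, 7, 8, 9} must be used), so locker 4 = 6.
The 2 variables locker 2 and locker 3 are confined to {3, 4}, which locks those values in; drop them from locker 1, locker 5, locker 7.
locker 1 has just one choice, so locker 1 = 9. So locker 5, locker 7 can't be 9.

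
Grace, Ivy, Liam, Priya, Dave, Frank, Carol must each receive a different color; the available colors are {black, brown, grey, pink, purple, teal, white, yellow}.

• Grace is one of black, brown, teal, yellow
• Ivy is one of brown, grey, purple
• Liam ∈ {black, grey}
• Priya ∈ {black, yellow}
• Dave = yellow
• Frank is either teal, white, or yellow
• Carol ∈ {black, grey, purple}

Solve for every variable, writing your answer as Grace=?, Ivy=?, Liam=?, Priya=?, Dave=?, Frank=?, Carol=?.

Grace=teal, Ivy=brown, Liam=grey, Priya=black, Dave=yellow, Frank=white, Carol=purple

Dave has just one choice, so Dave = yellow. So Grace, Priya, Frank can't be yellow.
Priya's domain is down to {black}, so Priya = black. Strike black from Grace, Liam, Carol.
Liam must be grey (only option left). Strike grey from Ivy, Carol.
Carol must be purple (only option left). Strike purple from Ivy.
Ivy's domain is down to {brown}, so Ivy = brown. Eliminate brown elsewhere: Grace.
That leaves Grace = teal. Eliminate teal elsewhere: Frank.
Frank must be white (only option left).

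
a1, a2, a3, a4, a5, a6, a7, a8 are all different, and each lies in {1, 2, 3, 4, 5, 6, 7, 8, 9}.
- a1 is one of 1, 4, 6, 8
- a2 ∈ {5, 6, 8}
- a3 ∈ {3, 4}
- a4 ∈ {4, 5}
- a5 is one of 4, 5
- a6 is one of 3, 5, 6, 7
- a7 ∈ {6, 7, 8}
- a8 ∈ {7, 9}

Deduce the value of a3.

3

Among the 8 variables, 1 fits only a1 (and all 8 values in {1, 3, 4, 5, 6, 7, 8, 9} must be used), so a1 = 1.
The 7 still-open variables together cover exactly {3, 4, 5, 6, 7, 8, 9} — 7 values for 7 variables — and 9 appears only in a8's list, so a8 = 9.
The 2 variables a4 and a5 are confined to {4, 5}, which locks those values in; drop them from a2, a3, a6.
So a3 = 3.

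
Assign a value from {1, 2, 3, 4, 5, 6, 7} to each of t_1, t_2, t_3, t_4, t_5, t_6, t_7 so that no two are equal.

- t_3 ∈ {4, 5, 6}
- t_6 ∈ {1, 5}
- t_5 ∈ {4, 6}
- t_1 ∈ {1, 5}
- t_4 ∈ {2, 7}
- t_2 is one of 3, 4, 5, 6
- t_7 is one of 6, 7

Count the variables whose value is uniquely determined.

3

Among the 7 variables, 2 fits only t_4 (and all 7 values in {1, 2, 3, 4, 5, 6, 7} must be used), so t_4 = 2.
The 6 still-open variables together cover exactly {1, 3, 4, 5, 6, 7} — 6 values for 6 variables — and 3 appears only in t_2's list, so t_2 = 3.
Among the 5 still-open variables, 7 fits only t_7 (and all 5 values in {1, 4, 5, 6, 7} must be used), so t_7 = 7.
t_1 and t_6 between them cover only {1, 5} — a naked pair. Remove those values from t_3.
Determined: t_2=3, t_4=2, t_7=7. The other variables each still have more than one consistent value. That makes 3.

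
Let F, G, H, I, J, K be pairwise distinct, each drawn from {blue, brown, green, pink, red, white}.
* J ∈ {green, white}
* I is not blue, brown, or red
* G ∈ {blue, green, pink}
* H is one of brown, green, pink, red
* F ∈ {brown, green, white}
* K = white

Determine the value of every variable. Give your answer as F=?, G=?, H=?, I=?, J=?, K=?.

K's domain is down to {white}, so K = white. So F, I, J can't be white.
J's domain is down to {green}, so J = green. Remove green from F, G, H, I.
F must be brown (only option left). Strike brown from H.
I's domain is down to {pink}, so I = pink. So G, H can't be pink.
G has just one choice, so G = blue.
H's domain is down to {red}, so H = red.

F=brown, G=blue, H=red, I=pink, J=green, K=white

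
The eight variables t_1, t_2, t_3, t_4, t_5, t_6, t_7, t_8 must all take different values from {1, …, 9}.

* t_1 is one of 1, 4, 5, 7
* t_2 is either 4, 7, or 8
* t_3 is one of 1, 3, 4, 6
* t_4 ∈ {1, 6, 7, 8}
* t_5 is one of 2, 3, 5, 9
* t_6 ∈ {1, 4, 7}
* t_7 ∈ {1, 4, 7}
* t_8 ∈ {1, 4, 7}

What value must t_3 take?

3

The 3 variables t_6, t_7, t_8 are confined to {1, 4, 7}, which locks those values in; drop them from t_1, t_2, t_3, t_4.
t_1's domain is down to {5}, so t_1 = 5. Remove 5 from t_5.
t_2 must be 8 (only option left). So t_4 can't be 8.
t_4's domain is down to {6}, so t_4 = 6. So t_3 can't be 6.
So t_3 = 3.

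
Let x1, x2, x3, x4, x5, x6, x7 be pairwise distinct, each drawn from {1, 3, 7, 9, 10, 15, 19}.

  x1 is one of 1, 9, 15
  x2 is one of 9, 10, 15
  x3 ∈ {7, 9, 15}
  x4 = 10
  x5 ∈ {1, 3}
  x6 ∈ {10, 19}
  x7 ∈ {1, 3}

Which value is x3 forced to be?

7

x4's domain is down to {10}, so x4 = 10. Strike 10 from x2, x6.
x6 must be 19 (only option left).
The 5 still-open variables draw from only 5 values {1, 3, 7, 9, 15}, so each is used; only x3 can be 7, hence x3 = 7.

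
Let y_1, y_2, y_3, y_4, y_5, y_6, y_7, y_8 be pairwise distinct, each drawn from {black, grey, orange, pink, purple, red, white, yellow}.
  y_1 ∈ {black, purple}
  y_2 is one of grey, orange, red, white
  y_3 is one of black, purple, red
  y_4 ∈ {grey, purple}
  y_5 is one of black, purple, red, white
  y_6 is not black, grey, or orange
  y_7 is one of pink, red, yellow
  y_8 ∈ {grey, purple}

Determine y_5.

white

The 8 variables together cover exactly {black, grey, orange, pink, purple, red, white, yellow} — 8 values for 8 variables — and orange appears only in y_2's list, so y_2 = orange.
y_4 and y_8 between them cover only {grey, purple} — a naked pair. Remove those values from y_1, y_3, y_5, y_6.
That leaves y_1 = black. Strike black from y_3, y_5.
That leaves y_3 = red. Strike red from y_5, y_6, y_7.
So y_5 = white.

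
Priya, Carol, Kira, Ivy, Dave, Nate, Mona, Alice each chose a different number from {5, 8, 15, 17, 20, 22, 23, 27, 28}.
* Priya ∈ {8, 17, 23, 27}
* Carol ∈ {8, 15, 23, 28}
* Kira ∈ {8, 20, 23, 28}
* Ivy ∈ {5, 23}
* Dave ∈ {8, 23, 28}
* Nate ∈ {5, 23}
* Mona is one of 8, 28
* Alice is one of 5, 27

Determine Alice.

The 8 variables draw from only 8 values {5, 8, 15, 17, 20, 23, 27, 28}, so each is used; only Carol can be 15, hence Carol = 15.
The 7 still-open variables draw from only 7 values {5, 8, 17, 20, 23, 27, 28}, so each is used; only Priya can be 17, hence Priya = 17.
Among the 6 still-open variables, 20 fits only Kira (and all 6 values in {5, 8, 20, 23, 27, 28} must be used), so Kira = 20.
The 5 still-open variables draw from only 5 values {5, 8, 23, 27, 28}, so each is used; only Alice can be 27, hence Alice = 27.

27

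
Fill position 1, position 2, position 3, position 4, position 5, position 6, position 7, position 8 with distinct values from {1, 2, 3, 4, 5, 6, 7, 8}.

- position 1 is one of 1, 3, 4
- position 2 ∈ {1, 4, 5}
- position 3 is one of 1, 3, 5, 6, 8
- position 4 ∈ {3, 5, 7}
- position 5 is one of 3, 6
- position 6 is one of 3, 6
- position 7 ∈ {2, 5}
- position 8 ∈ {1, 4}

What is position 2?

5

The 8 variables draw from only 8 values {1, 2, 3, 4, 5, 6, 7, 8}, so each is used; only position 7 can be 2, hence position 7 = 2.
The 7 still-open variables together cover exactly {1, 3, 4, 5, 6, 7, 8} — 7 values for 7 variables — and 7 appears only in position 4's list, so position 4 = 7.
The 6 still-open variables draw from only 6 values {1, 3, 4, 5, 6, 8}, so each is used; only position 3 can be 8, hence position 3 = 8.
The 5 still-open variables draw from only 5 values {1, 3, 4, 5, 6}, so each is used; only position 2 can be 5, hence position 2 = 5.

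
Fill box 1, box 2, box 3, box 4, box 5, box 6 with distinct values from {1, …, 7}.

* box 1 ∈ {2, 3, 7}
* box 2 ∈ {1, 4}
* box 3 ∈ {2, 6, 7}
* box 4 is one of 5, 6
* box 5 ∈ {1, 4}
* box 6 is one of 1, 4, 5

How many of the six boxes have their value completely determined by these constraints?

2

box 2 and box 5 between them cover only {1, 4} — a naked pair. Remove those values from box 6.
box 6 must be 5 (only option left). So box 4 can't be 5.
That leaves box 4 = 6. Eliminate 6 elsewhere: box 3.
Determined: box 4=6, box 6=5. The other boxes each still have more than one consistent value. That makes 2.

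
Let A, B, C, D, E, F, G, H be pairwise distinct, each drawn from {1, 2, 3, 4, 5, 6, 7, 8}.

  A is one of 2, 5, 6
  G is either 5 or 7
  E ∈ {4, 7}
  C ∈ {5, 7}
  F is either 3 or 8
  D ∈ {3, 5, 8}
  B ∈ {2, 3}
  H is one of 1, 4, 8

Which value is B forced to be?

2

The 8 variables draw from only 8 values {1, 2, 3, 4, 5, 6, 7, 8}, so each is used; only H can be 1, hence H = 1.
The 7 still-open variables draw from only 7 values {2, 3, 4, 5, 6, 7, 8}, so each is used; only E can be 4, hence E = 4.
The 6 still-open variables together cover exactly {2, 3, 5, 6, 7, 8} — 6 values for 6 variables — and 6 appears only in A's list, so A = 6.
The 5 still-open variables draw from only 5 values {2, 3, 5, 7, 8}, so each is used; only B can be 2, hence B = 2.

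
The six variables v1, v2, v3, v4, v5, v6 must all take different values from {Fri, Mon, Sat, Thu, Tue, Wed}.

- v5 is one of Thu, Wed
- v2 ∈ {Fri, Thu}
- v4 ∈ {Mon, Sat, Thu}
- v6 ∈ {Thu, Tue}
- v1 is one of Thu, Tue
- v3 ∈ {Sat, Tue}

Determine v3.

Sat

Among the 6 variables, Fri fits only v2 (and all 6 values in {Fri, Mon, Sat, Thu, Tue, Wed} must be used), so v2 = Fri.
The 5 still-open variables draw from only 5 values {Mon, Sat, Thu, Tue, Wed}, so each is used; only v4 can be Mon, hence v4 = Mon.
The 4 still-open variables draw from only 4 values {Sat, Thu, Tue, Wed}, so each is used; only v3 can be Sat, hence v3 = Sat.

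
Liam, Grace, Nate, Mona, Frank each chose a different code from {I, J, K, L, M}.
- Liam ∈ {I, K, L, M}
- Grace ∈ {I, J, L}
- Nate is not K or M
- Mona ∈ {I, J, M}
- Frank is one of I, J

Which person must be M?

Among the 5 variables, K fits only Liam (and all 5 values in {I, J, K, L, M} must be used), so Liam = K.
Among the 4 still-open variables, M fits only Mona (and all 4 values in {I, J, L, M} must be used), so Mona = M.

Mona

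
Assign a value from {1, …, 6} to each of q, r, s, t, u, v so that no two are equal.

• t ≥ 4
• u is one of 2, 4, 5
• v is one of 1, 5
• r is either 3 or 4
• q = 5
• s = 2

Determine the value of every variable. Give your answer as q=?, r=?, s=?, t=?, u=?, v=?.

q must be 5 (only option left). Remove 5 from t, u, v.
s must be 2 (only option left). Eliminate 2 elsewhere: u.
u's domain is down to {4}, so u = 4. So r, t can't be 4.
v has just one choice, so v = 1.
r has just one choice, so r = 3.
That leaves t = 6.

q=5, r=3, s=2, t=6, u=4, v=1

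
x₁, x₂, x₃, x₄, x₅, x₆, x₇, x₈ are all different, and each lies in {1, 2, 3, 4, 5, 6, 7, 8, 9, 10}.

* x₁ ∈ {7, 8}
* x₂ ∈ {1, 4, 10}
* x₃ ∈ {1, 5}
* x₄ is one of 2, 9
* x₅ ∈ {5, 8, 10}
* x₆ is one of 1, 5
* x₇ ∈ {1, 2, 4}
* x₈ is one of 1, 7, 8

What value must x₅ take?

Among the 8 variables, 9 fits only x₄ (and all 8 values in {1, 2, 4, 5, 7, 8, 9, 10} must be used), so x₄ = 9.
The 7 still-open variables together cover exactly {1, 2, 4, 5, 7, 8, 10} — 7 values for 7 variables — and 2 appears only in x₇'s list, so x₇ = 2.
The 6 still-open variables together cover exactly {1, 4, 5, 7, 8, 10} — 6 values for 6 variables — and 4 appears only in x₂'s list, so x₂ = 4.
The 5 still-open variables together cover exactly {1, 5, 7, 8, 10} — 5 values for 5 variables — and 10 appears only in x₅'s list, so x₅ = 10.

10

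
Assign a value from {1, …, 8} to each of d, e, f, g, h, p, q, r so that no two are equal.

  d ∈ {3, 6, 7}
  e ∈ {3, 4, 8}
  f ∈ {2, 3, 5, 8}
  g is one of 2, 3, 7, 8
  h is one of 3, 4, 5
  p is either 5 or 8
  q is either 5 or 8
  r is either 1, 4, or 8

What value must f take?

The 8 variables draw from only 8 values {1, 2, 3, 4, 5, 6, 7, 8}, so each is used; only r can be 1, hence r = 1.
The 7 still-open variables together cover exactly {2, 3, 4, 5, 6, 7, 8} — 7 values for 7 variables — and 6 appears only in d's list, so d = 6.
The 6 still-open variables draw from only 6 values {2, 3, 4, 5, 7, 8}, so each is used; only g can be 7, hence g = 7.
Among the 5 still-open variables, 2 fits only f (and all 5 values in {2, 3, 4, 5, 8} must be used), so f = 2.

2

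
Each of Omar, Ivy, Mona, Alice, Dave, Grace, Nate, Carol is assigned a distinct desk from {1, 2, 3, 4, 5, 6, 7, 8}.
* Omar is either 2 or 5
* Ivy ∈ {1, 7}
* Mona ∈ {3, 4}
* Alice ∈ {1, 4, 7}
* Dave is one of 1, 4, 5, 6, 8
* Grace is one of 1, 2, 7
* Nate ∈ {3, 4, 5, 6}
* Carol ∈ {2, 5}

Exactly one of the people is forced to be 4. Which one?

Alice

The 8 variables draw from only 8 values {1, 2, 3, 4, 5, 6, 7, 8}, so each is used; only Dave can be 8, hence Dave = 8.
The 7 still-open variables draw from only 7 values {1, 2, 3, 4, 5, 6, 7}, so each is used; only Nate can be 6, hence Nate = 6.
The 6 still-open variables together cover exactly {1, 2, 3, 4, 5, 7} — 6 values for 6 variables — and 3 appears only in Mona's list, so Mona = 3.
Among the 5 still-open variables, 4 fits only Alice (and all 5 values in {1, 2, 4, 5, 7} must be used), so Alice = 4.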